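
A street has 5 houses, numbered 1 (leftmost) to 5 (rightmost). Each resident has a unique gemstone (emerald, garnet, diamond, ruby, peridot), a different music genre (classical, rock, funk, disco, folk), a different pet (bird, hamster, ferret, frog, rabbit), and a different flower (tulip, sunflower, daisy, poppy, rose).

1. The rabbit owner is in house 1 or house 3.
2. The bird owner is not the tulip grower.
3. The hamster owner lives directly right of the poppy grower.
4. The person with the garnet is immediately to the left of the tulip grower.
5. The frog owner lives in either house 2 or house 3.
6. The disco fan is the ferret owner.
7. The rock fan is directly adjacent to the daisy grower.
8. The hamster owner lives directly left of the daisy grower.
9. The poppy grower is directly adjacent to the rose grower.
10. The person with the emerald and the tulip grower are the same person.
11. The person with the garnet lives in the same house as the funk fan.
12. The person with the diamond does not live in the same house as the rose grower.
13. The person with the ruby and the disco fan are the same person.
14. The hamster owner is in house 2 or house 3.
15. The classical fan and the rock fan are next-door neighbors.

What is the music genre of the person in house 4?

classical

The frog owner is narrowed to house 2 or 3; consider each.
Placing it in house 3 leads to a contradiction, so it's in house 2.
The poppy grower is in house 2 (clue 3).
From clue 8, the daisy grower must be in house 4.
House 1's pet must be rabbit (nothing else left).
That leaves hamster as the pet for house 3.
That leaves folk as the music genre for house 1.
House 3's music genre must be rock (nothing else left).
That leaves disco as the music genre for house 5.
Clue 6 places the ferret owner in house 5.
Clue 13 places the person with the ruby in house 5.
House 4 pet: only bird fits.
The tulip grower is in house 3 (clue 10).
The only gemstone still possible for house 3 is emerald.
So house 1 gets rose for flower.
The only flower still possible for house 5 is sunflower.
Clue 4: the person with the garnet is in house 2.
From clue 11, the funk fan must be in house 2.
The only gemstone still possible for house 1 is peridot.
House 4 gemstone: only diamond fits.
House 4 music genre: only classical fits.
So: house 1 = peridot/folk/rabbit/rose, house 2 = garnet/funk/frog/poppy, house 3 = emerald/rock/hamster/tulip, house 4 = diamond/classical/bird/daisy, house 5 = ruby/disco/ferret/sunflower.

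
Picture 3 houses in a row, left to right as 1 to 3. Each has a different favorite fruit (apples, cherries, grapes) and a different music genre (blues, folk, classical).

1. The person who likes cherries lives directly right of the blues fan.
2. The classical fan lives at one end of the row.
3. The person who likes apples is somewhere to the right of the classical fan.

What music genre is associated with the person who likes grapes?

classical

Clue 3: the classical fan is in house 1.
House 1's favorite fruit must be grapes (nothing else left).
That leaves folk as the music genre for house 3.
By clue 1, the person who likes cherries is in house 3.
The only favorite fruit still possible for house 2 is apples.
So house 2 gets blues for music genre.
So: house 1 = grapes/classical, house 2 = apples/blues, house 3 = cherries/folk.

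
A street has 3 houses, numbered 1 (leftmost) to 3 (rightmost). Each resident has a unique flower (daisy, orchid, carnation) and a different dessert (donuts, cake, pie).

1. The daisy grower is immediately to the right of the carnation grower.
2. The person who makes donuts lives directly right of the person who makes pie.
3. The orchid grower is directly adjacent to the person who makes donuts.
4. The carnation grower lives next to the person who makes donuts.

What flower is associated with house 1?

The carnation grower is narrowed to house 1 or 2; consider each.
Placing it in house 2 leads to a contradiction, so it's in house 1.
Clue 1 places the daisy grower in house 2.
Clue 4 places the person who makes donuts in house 2.
So house 3 gets orchid for flower.
House 1's dessert must be pie (nothing else left).
That leaves cake as the dessert for house 3.
So: house 1 = carnation/pie, house 2 = daisy/donuts, house 3 = orchid/cake.

carnation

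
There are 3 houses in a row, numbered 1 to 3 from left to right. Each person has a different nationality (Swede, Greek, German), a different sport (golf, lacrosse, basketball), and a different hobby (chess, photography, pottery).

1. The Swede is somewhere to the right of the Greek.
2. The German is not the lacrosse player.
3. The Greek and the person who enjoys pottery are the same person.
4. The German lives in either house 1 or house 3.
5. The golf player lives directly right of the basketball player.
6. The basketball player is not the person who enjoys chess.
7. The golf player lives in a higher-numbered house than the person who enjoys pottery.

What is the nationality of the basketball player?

Swede

The German is narrowed to house 1 or 3; consider each.
Placing it in house 1 leads to a contradiction, so it's in house 3.
House 1's nationality must be Greek (nothing else left).
That leaves Swede as the nationality for house 2.
The only sport still possible for house 3 is golf.
By clue 3, the person who enjoys pottery is in house 1.
From clue 5, the basketball player must be in house 2.
The only sport still possible for house 1 is lacrosse.
So house 2 gets photography for hobby.
So house 3 gets chess for hobby.
So: house 1 = Greek/lacrosse/pottery, house 2 = Swede/basketball/photography, house 3 = German/golf/chess.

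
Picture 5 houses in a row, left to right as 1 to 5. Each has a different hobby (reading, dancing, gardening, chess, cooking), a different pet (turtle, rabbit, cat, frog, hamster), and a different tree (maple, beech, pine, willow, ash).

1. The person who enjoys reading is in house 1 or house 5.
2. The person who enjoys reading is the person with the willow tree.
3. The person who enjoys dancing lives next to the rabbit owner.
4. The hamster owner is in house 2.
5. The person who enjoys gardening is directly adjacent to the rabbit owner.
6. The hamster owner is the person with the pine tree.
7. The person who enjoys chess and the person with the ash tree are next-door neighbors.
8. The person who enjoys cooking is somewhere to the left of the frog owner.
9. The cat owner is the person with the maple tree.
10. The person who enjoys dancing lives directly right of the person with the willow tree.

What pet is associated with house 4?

Clue 4: the hamster owner is in house 2.
The person with the pine tree is in house 2 (clue 6).
Clue 10: the person who enjoys dancing is in house 2.
Clue 10 places the person with the willow tree in house 1.
From clue 2, the person who enjoys reading must be in house 1.
The person who enjoys gardening is in house 4 (clue 5).
The rabbit owner is in house 3 (clue 5).
That leaves cooking as the hobby for house 3.
The only hobby still possible for house 5 is chess.
House 1 pet: only turtle fits.
The person with the ash tree is in house 4 (clue 7).
House 3 tree: only beech fits.
The only tree still possible for house 5 is maple.
Clue 9: the cat owner is in house 5.
So house 4 gets frog for pet.
So: house 1 = reading/turtle/willow, house 2 = dancing/hamster/pine, house 3 = cooking/rabbit/beech, house 4 = gardening/frog/ash, house 5 = chess/cat/maple.

frog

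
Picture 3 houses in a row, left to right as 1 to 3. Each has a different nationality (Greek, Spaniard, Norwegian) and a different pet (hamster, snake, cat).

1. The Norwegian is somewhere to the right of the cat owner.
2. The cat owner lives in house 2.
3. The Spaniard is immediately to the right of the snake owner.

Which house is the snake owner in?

Clue 2: the cat owner is in house 2.
House 1 nationality: only Greek fits.
So house 3 gets hamster for pet.
From clue 1, the Norwegian must be in house 3.
From clue 3, the Spaniard must be in house 2.
The only pet still possible for house 1 is snake.
So: house 1 = Greek/snake, house 2 = Spaniard/cat, house 3 = Norwegian/hamster.

1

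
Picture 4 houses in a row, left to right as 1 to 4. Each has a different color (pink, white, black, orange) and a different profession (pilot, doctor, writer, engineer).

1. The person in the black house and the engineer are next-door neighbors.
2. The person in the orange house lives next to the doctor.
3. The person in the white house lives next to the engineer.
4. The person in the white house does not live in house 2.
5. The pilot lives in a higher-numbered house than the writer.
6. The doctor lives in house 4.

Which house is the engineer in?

3

By clue 6, the doctor is in house 4.
Clue 2 places the person in the orange house in house 3.
The only profession still possible for house 1 is writer.
The person in the white house is narrowed to house 1 or 4; consider each.
Placing it in house 1 leads to a contradiction, so it's in house 4.
Clue 3 places the engineer in house 3.
So house 2 gets pilot for profession.
From clue 1, the person in the black house must be in house 2.
The only color still possible for house 1 is pink.
So: house 1 = pink/writer, house 2 = black/pilot, house 3 = orange/engineer, house 4 = white/doctor.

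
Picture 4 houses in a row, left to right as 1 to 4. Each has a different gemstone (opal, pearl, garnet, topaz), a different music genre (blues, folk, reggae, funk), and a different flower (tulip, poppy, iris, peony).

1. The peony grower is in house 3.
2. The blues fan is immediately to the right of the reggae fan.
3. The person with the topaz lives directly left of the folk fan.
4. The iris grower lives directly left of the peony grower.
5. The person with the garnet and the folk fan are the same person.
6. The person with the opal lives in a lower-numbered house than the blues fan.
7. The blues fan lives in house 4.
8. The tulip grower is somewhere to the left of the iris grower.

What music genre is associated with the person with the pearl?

The peony grower is in house 3 (clue 1).
The iris grower is in house 2 (clue 4).
Clue 7: the blues fan is in house 4.
By clue 8, the tulip grower is in house 1.
House 4's flower must be poppy (nothing else left).
From clue 2, the reggae fan must be in house 3.
House 4 gemstone: only pearl fits.
So house 1 gets funk for music genre.
The only music genre still possible for house 2 is folk.
From clue 3, the person with the topaz must be in house 1.
From clue 5, the person with the garnet must be in house 2.
So house 3 gets opal for gemstone.
So: house 1 = topaz/funk/tulip, house 2 = garnet/folk/iris, house 3 = opal/reggae/peony, house 4 = pearl/blues/poppy.

blues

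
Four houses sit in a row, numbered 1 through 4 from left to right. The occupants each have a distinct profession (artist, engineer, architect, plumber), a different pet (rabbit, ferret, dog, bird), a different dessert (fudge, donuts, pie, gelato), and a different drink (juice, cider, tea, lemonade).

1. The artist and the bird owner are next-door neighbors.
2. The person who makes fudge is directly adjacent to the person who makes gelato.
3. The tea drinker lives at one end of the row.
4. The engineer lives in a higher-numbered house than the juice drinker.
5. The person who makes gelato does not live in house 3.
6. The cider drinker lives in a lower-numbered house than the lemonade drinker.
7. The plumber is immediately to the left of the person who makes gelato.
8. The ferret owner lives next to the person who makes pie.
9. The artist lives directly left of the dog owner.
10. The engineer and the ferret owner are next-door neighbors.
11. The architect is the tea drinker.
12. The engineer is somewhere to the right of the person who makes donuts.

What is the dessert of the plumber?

donuts

The architect is narrowed to house 1 or 4; consider each.
Placing it in house 1 leads to a contradiction, so it's in house 4.
Clue 11: the tea drinker is in house 4.
House 3 drink: only lemonade fits.
The engineer is narrowed to house 2 or 3; consider each.
Placing it in house 3 leads to a contradiction, so it's in house 2.
By clue 4, the juice drinker is in house 1.
Clue 12: the person who makes donuts is in house 1.
The only drink still possible for house 2 is cider.
House 3 dessert: only fudge fits.
The artist is narrowed to house 1 or 3; consider each.
Placing it in house 1 leads to a contradiction, so it's in house 3.
Clue 9 places the dog owner in house 4.
House 1's profession must be plumber (nothing else left).
House 2's pet must be bird (nothing else left).
By clue 7, the person who makes gelato is in house 2.
House 4 dessert: only pie fits.
Clue 8 places the ferret owner in house 3.
The only pet still possible for house 1 is rabbit.
So: house 1 = plumber/rabbit/donuts/juice, house 2 = engineer/bird/gelato/cider, house 3 = artist/ferret/fudge/lemonade, house 4 = architect/dog/pie/tea.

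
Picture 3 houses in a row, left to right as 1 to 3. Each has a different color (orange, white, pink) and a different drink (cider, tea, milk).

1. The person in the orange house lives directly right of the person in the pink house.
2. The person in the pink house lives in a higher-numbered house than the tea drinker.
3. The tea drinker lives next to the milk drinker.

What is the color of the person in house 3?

By clue 2, the person in the pink house is in house 2.
Clue 2 places the tea drinker in house 1.
The milk drinker is in house 2 (clue 3).
The only color still possible for house 1 is white.
The only color still possible for house 3 is orange.
That leaves cider as the drink for house 3.
So: house 1 = white/tea, house 2 = pink/milk, house 3 = orange/cider.

orange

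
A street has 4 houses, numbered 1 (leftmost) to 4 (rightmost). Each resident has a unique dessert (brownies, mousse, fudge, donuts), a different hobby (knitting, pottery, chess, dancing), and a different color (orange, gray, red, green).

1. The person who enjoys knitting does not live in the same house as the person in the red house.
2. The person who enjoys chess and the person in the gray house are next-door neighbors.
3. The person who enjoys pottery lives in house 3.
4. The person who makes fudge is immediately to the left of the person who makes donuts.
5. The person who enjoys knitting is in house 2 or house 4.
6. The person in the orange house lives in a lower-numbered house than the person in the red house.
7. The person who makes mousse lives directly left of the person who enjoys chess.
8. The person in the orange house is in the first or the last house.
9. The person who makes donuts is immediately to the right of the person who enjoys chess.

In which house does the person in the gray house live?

The person who enjoys pottery is in house 3 (clue 3).
Clue 8 places the person in the orange house in house 1.
The only hobby still possible for house 1 is dancing.
That leaves chess as the hobby for house 2.
House 4 hobby: only knitting fits.
From clue 2, the person in the gray house must be in house 3.
By clue 7, the person who makes mousse is in house 1.
Clue 9: the person who makes donuts is in house 3.
House 4's dessert must be brownies (nothing else left).
That leaves red as the color for house 2.
That leaves green as the color for house 4.
House 2 dessert: only fudge fits.
So: house 1 = mousse/dancing/orange, house 2 = fudge/chess/red, house 3 = donuts/pottery/gray, house 4 = brownies/knitting/green.

3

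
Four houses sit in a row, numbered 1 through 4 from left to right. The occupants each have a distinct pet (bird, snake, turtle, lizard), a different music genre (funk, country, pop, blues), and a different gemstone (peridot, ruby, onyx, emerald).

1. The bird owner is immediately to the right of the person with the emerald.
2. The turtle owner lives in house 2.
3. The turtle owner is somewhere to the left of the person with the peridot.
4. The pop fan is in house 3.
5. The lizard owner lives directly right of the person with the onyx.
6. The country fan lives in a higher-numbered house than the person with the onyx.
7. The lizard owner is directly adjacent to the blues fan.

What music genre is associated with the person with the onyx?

The turtle owner is in house 2 (clue 2).
Clue 4: the pop fan is in house 3.
House 1's pet must be snake (nothing else left).
By clue 6, the country fan is in house 4.
Clue 7 places the lizard owner in house 3.
That leaves bird as the pet for house 4.
House 1 music genre: only funk fits.
So house 2 gets blues for music genre.
So house 1 gets ruby for gemstone.
The only gemstone still possible for house 4 is peridot.
By clue 1, the person with the emerald is in house 3.
Clue 5: the person with the onyx is in house 2.
So: house 1 = snake/funk/ruby, house 2 = turtle/blues/onyx, house 3 = lizard/pop/emerald, house 4 = bird/country/peridot.

blues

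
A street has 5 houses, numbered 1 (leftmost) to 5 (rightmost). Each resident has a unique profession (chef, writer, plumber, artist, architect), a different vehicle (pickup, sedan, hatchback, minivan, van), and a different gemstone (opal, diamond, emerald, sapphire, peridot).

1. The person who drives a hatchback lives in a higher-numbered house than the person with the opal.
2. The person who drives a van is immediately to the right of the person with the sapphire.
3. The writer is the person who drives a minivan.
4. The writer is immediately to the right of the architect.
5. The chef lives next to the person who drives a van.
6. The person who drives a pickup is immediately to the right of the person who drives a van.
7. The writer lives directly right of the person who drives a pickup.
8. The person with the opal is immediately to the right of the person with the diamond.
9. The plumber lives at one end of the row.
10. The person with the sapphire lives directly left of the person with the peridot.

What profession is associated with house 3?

That leaves sedan as the vehicle for house 1.
So house 2 gets van for vehicle.
That leaves emerald as the gemstone for house 5.
From clue 2, the person with the sapphire must be in house 1.
From clue 6, the person who drives a pickup must be in house 3.
By clue 7, the writer is in house 4.
By clue 10, the person with the peridot is in house 2.
House 2 profession: only artist fits.
House 3's profession must be architect (nothing else left).
So house 5 gets plumber for profession.
The only gemstone still possible for house 4 is opal.
By clue 1, the person who drives a hatchback is in house 5.
From clue 3, the person who drives a minivan must be in house 4.
So house 1 gets chef for profession.
The only gemstone still possible for house 3 is diamond.
So: house 1 = chef/sedan/sapphire, house 2 = artist/van/peridot, house 3 = architect/pickup/diamond, house 4 = writer/minivan/opal, house 5 = plumber/hatchback/emerald.

architect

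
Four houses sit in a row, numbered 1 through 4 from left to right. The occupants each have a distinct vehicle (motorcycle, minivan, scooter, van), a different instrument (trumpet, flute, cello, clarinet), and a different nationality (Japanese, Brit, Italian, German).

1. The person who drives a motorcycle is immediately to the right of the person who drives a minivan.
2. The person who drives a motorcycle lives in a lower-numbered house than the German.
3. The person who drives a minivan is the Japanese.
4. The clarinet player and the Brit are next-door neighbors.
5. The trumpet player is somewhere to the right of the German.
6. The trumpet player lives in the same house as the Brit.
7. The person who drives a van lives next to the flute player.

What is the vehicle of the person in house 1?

minivan

By clue 5, the trumpet player is in house 4.
Clue 5 places the German in house 3.
The Brit is in house 4 (clue 6).
The person who drives a motorcycle is in house 2 (clue 2).
Clue 4: the clarinet player is in house 3.
House 1 vehicle: only minivan fits.
Clue 3: the Japanese is in house 1.
From clue 7, the person who drives a van must be in house 3.
The flute player is in house 2 (clue 7).
So house 4 gets scooter for vehicle.
The only instrument still possible for house 1 is cello.
The only nationality still possible for house 2 is Italian.
So: house 1 = minivan/cello/Japanese, house 2 = motorcycle/flute/Italian, house 3 = van/clarinet/German, house 4 = scooter/trumpet/Brit.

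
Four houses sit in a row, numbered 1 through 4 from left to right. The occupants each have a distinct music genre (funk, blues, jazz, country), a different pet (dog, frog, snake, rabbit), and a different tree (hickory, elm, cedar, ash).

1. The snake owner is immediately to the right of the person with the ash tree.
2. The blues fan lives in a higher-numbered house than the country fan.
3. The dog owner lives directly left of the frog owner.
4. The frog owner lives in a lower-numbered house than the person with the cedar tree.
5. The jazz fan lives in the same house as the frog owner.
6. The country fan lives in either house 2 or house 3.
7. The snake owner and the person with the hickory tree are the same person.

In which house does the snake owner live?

That leaves funk as the music genre for house 1.
House 4 music genre: only blues fits.
The country fan is narrowed to house 2 or 3; consider each.
Placing it in house 2 leads to a contradiction, so it's in house 3.
House 2 music genre: only jazz fits.
The frog owner is in house 2 (clue 5).
The only pet still possible for house 1 is dog.
The only tree still possible for house 1 is elm.
House 2 tree: only ash fits.
The snake owner is in house 3 (clue 1).
Clue 7: the person with the hickory tree is in house 3.
So house 4 gets rabbit for pet.
The only tree still possible for house 4 is cedar.
So: house 1 = funk/dog/elm, house 2 = jazz/frog/ash, house 3 = country/snake/hickory, house 4 = blues/rabbit/cedar.

3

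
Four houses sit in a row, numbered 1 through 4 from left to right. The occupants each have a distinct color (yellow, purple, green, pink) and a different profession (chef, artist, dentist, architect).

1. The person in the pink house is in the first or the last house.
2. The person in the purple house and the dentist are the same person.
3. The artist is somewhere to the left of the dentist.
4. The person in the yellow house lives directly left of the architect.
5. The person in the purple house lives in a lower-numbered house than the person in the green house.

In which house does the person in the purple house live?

2

The person in the green house is narrowed to house 3 or 4; consider each.
Placing it in house 3 leads to a contradiction, so it's in house 4.
So house 1 gets pink for color.
The person in the purple house is narrowed to house 2 or 3; consider each.
Placing it in house 3 leads to a contradiction, so it's in house 2.
Clue 2: the dentist is in house 2.
From clue 3, the artist must be in house 1.
So house 3 gets yellow for color.
Clue 4 places the architect in house 4.
House 3's profession must be chef (nothing else left).
So: house 1 = pink/artist, house 2 = purple/dentist, house 3 = yellow/chef, house 4 = green/architect.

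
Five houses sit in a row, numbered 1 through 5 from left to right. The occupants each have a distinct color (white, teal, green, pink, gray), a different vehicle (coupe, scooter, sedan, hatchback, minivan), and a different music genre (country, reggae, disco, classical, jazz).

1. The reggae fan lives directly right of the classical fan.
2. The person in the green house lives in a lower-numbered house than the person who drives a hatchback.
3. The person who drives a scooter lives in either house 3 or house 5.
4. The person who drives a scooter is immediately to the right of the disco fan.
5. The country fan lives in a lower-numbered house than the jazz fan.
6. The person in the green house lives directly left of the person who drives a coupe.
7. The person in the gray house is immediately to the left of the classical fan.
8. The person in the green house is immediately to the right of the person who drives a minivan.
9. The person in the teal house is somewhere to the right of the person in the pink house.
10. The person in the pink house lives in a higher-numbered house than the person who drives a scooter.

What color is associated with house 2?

gray

Clue 10: the person in the pink house is in house 4.
Clue 10: the person who drives a scooter is in house 3.
The only music genre still possible for house 1 is country.
By clue 4, the disco fan is in house 2.
From clue 6, the person in the green house must be in house 3.
By clue 6, the person who drives a coupe is in house 4.
From clue 8, the person who drives a minivan must be in house 2.
The person in the teal house is in house 5 (clue 9).
So house 1 gets sedan for vehicle.
So house 5 gets hatchback for vehicle.
Clue 7: the person in the gray house is in house 2.
By clue 7, the classical fan is in house 3.
So house 1 gets white for color.
Clue 1 places the reggae fan in house 4.
House 5's music genre must be jazz (nothing else left).
So: house 1 = white/sedan/country, house 2 = gray/minivan/disco, house 3 = green/scooter/classical, house 4 = pink/coupe/reggae, house 5 = teal/hatchback/jazz.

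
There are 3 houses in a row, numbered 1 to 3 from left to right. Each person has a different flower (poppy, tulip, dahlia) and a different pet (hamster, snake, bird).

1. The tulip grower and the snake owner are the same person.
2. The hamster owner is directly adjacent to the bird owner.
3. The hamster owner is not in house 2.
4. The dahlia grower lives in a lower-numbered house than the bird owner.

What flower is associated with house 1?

dahlia

Clue 2 places the bird owner in house 2.
Clue 4 places the dahlia grower in house 1.
Clue 1: the tulip grower is in house 3.
Clue 1 places the snake owner in house 3.
That leaves poppy as the flower for house 2.
So house 1 gets hamster for pet.
So: house 1 = dahlia/hamster, house 2 = poppy/bird, house 3 = tulip/snake.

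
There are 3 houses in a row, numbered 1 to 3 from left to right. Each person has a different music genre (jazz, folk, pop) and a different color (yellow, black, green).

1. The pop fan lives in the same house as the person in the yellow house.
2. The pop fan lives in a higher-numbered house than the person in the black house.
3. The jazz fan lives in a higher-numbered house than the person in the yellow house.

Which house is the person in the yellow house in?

House 1 music genre: only folk fits.
The only color still possible for house 3 is green.
Clue 1 places the pop fan in house 2.
Clue 1: the person in the yellow house is in house 2.
The person in the black house is in house 1 (clue 2).
Clue 3: the jazz fan is in house 3.
So: house 1 = folk/black, house 2 = pop/yellow, house 3 = jazz/green.

2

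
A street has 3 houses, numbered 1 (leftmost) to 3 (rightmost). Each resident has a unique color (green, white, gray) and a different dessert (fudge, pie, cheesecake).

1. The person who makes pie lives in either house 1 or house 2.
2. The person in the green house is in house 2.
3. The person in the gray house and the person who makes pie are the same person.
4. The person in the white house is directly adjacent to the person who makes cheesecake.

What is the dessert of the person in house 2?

cheesecake

The person in the green house is in house 2 (clue 2).
House 1 color: only gray fits.
House 3 color: only white fits.
By clue 3, the person who makes pie is in house 1.
Clue 4: the person who makes cheesecake is in house 2.
House 3's dessert must be fudge (nothing else left).
So: house 1 = gray/pie, house 2 = green/cheesecake, house 3 = white/fudge.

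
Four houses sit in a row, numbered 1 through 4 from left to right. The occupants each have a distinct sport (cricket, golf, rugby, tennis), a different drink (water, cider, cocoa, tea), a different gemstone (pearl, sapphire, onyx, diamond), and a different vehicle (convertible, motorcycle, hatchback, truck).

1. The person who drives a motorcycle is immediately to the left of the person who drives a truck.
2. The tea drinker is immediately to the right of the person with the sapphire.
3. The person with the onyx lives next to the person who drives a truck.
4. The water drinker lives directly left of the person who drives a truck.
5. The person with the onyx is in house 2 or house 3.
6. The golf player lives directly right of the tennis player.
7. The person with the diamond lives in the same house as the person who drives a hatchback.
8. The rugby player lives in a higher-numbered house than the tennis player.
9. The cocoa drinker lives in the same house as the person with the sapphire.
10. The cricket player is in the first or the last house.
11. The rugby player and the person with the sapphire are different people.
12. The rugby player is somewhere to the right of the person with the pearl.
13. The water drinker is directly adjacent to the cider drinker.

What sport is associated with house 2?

House 4 gemstone: only diamond fits.
By clue 7, the person who drives a hatchback is in house 4.
So house 4 gets tea for drink.
Clue 2 places the person with the sapphire in house 3.
From clue 9, the cocoa drinker must be in house 3.
That leaves pearl as the gemstone for house 1.
The only gemstone still possible for house 2 is onyx.
Clue 3 places the person who drives a truck in house 3.
Clue 4 places the water drinker in house 2.
Clue 13 places the cider drinker in house 1.
By clue 1, the person who drives a motorcycle is in house 2.
House 1 vehicle: only convertible fits.
The cricket player is narrowed to house 1 or 4; consider each.
Placing it in house 4 leads to a contradiction, so it's in house 1.
From clue 8, the rugby player must be in house 4.
The only sport still possible for house 2 is tennis.
The only sport still possible for house 3 is golf.
So: house 1 = cricket/cider/pearl/convertible, house 2 = tennis/water/onyx/motorcycle, house 3 = golf/cocoa/sapphire/truck, house 4 = rugby/tea/diamond/hatchback.

tennis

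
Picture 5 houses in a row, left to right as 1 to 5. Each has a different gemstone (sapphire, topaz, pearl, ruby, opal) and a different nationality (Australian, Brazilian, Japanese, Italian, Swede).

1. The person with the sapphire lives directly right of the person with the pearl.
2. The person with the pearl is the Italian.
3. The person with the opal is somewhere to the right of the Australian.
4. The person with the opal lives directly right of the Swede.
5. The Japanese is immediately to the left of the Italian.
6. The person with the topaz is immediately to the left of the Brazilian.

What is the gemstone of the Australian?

So house 5 gets Brazilian for nationality.
Clue 6: the person with the topaz is in house 4.
The only gemstone still possible for house 1 is ruby.
By clue 1, the person with the sapphire is in house 3.
From clue 1, the person with the pearl must be in house 2.
Clue 2: the Italian is in house 2.
Clue 5: the Japanese is in house 1.
So house 5 gets opal for gemstone.
So house 3 gets Australian for nationality.
House 4's nationality must be Swede (nothing else left).
So: house 1 = ruby/Japanese, house 2 = pearl/Italian, house 3 = sapphire/Australian, house 4 = topaz/Swede, house 5 = opal/Brazilian.

sapphire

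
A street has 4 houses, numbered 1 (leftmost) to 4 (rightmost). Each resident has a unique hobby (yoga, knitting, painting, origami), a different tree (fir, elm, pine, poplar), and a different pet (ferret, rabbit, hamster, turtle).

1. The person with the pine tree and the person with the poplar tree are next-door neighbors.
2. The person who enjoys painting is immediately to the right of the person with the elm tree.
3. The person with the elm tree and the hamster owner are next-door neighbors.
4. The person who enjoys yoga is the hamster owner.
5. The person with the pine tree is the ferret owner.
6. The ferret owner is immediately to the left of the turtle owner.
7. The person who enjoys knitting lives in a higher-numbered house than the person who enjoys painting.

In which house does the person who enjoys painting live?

The person who enjoys knitting is narrowed to house 3 or 4; consider each.
Placing it in house 3 leads to a contradiction, so it's in house 4.
The person who enjoys painting is narrowed to house 2 or 3; consider each.
Placing it in house 2 leads to a contradiction, so it's in house 3.
From clue 2, the person with the elm tree must be in house 2.
That leaves origami as the hobby for house 2.
Clue 1 places the person with the pine tree in house 3.
Clue 1: the person with the poplar tree is in house 4.
Clue 4: the hamster owner is in house 1.
By clue 5, the ferret owner is in house 3.
The turtle owner is in house 4 (clue 6).
The only hobby still possible for house 1 is yoga.
House 1 tree: only fir fits.
That leaves rabbit as the pet for house 2.
So: house 1 = yoga/fir/hamster, house 2 = origami/elm/rabbit, house 3 = painting/pine/ferret, house 4 = knitting/poplar/turtle.

3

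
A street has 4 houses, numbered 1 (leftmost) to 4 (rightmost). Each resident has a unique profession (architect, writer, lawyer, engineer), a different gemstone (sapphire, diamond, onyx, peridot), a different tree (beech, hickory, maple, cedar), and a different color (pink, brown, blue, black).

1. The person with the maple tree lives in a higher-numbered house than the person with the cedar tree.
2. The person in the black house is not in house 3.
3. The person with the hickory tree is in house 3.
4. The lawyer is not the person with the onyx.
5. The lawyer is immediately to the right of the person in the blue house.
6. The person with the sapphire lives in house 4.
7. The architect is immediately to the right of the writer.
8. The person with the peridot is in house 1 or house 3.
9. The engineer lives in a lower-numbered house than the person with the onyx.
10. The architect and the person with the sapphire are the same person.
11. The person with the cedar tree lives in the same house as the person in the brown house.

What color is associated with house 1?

blue

From clue 3, the person with the hickory tree must be in house 3.
Clue 6: the person with the sapphire is in house 4.
The architect is in house 4 (clue 10).
From clue 7, the writer must be in house 3.
House 1's profession must be engineer (nothing else left).
House 2's profession must be lawyer (nothing else left).
That leaves pink as the color for house 3.
So house 4 gets black for color.
Clue 4 places the person with the onyx in house 3.
From clue 5, the person in the blue house must be in house 1.
House 1 gemstone: only peridot fits.
House 2's gemstone must be diamond (nothing else left).
House 2's color must be brown (nothing else left).
From clue 11, the person with the cedar tree must be in house 2.
House 1's tree must be beech (nothing else left).
So house 4 gets maple for tree.
So: house 1 = engineer/peridot/beech/blue, house 2 = lawyer/diamond/cedar/brown, house 3 = writer/onyx/hickory/pink, house 4 = architect/sapphire/maple/black.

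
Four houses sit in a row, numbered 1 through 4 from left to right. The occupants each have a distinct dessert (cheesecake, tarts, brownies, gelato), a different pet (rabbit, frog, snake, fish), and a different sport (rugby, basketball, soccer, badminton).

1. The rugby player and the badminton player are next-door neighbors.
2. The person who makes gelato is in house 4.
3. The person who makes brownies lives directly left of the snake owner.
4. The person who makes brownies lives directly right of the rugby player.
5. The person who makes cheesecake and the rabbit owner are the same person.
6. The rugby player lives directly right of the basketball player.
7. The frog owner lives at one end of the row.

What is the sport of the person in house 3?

badminton

From clue 2, the person who makes gelato must be in house 4.
The rugby player is in house 2 (clue 6).
Clue 6: the basketball player is in house 1.
By clue 1, the badminton player is in house 3.
By clue 4, the person who makes brownies is in house 3.
That leaves soccer as the sport for house 4.
Clue 3 places the snake owner in house 4.
House 3 pet: only fish fits.
So house 1 gets frog for pet.
That leaves rabbit as the pet for house 2.
From clue 5, the person who makes cheesecake must be in house 2.
House 1 dessert: only tarts fits.
So: house 1 = tarts/frog/basketball, house 2 = cheesecake/rabbit/rugby, house 3 = brownies/fish/badminton, house 4 = gelato/snake/soccer.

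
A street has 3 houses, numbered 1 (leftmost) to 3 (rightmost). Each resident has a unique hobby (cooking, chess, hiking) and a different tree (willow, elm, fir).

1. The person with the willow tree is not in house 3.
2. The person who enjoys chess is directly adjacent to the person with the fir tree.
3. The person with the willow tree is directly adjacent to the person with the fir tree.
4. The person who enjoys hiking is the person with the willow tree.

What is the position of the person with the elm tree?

3

The person who enjoys hiking is narrowed to house 1 or 2; consider each.
Placing it in house 2 leads to a contradiction, so it's in house 1.
Clue 4 places the person with the willow tree in house 1.
The person with the fir tree is in house 2 (clue 3).
House 3 tree: only elm fits.
Clue 2: the person who enjoys chess is in house 3.
House 2's hobby must be cooking (nothing else left).
So: house 1 = hiking/willow, house 2 = cooking/fir, house 3 = chess/elm.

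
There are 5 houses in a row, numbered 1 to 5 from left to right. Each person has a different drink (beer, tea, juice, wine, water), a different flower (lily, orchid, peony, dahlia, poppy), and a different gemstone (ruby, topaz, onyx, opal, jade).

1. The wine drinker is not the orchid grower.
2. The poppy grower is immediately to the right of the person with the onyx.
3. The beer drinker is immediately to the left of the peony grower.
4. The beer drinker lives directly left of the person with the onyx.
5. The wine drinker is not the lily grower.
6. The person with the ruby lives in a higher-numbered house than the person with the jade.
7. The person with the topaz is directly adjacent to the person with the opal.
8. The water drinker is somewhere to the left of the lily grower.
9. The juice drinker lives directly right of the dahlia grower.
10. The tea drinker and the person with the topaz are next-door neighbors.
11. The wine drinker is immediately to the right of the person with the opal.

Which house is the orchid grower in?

The beer drinker is narrowed to house 1 or 2 or 3; consider each.
Placing it in house 2 and house 3 leads to a contradiction, so it's in house 1.
Clue 3: the peony grower is in house 2.
The person with the onyx is in house 2 (clue 4).
The poppy grower is in house 3 (clue 2).
That leaves jade as the gemstone for house 1.
The juice drinker is narrowed to house 2 or 5; consider each.
Placing it in house 2 leads to a contradiction, so it's in house 5.
The dahlia grower is in house 4 (clue 9).
That leaves wine as the drink for house 4.
House 1's flower must be orchid (nothing else left).
So house 5 gets lily for flower.
From clue 11, the person with the opal must be in house 3.
The only gemstone still possible for house 5 is ruby.
The tea drinker is in house 3 (clue 10).
So house 2 gets water for drink.
So house 4 gets topaz for gemstone.
So: house 1 = beer/orchid/jade, house 2 = water/peony/onyx, house 3 = tea/poppy/opal, house 4 = wine/dahlia/topaz, house 5 = juice/lily/ruby.

1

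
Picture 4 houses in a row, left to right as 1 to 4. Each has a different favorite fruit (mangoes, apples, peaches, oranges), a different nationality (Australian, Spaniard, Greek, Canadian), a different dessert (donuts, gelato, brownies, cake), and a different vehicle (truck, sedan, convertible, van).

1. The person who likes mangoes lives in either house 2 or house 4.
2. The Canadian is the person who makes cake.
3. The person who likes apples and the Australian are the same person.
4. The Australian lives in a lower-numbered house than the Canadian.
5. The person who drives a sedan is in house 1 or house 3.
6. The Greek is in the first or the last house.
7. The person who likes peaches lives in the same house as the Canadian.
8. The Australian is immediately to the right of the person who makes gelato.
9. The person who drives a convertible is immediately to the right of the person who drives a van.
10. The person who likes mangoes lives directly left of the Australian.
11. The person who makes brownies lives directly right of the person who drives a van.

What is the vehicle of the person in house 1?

sedan

By clue 10, the person who likes mangoes is in house 2.
From clue 10, the Australian must be in house 3.
The person who likes apples is in house 3 (clue 3).
By clue 4, the Canadian is in house 4.
Clue 7: the person who likes peaches is in house 4.
By clue 8, the person who makes gelato is in house 2.
The only favorite fruit still possible for house 1 is oranges.
That leaves Spaniard as the nationality for house 2.
So house 1 gets donuts for dessert.
House 3's dessert must be brownies (nothing else left).
House 4's dessert must be cake (nothing else left).
From clue 11, the person who drives a van must be in house 2.
So house 1 gets Greek for nationality.
From clue 9, the person who drives a convertible must be in house 3.
House 4's vehicle must be truck (nothing else left).
House 1 vehicle: only sedan fits.
So: house 1 = oranges/Greek/donuts/sedan, house 2 = mangoes/Spaniard/gelato/van, house 3 = apples/Australian/brownies/convertible, house 4 = peaches/Canadian/cake/truck.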